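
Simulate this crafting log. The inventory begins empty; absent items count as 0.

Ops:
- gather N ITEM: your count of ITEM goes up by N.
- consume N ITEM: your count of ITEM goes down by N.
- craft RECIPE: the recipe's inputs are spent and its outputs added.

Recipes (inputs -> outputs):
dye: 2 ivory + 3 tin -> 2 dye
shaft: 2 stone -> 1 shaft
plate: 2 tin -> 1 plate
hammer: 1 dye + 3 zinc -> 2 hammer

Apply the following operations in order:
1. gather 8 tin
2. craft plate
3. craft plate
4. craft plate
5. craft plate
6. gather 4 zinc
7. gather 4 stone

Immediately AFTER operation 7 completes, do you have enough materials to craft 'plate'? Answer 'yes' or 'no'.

Answer: no

Derivation:
After 1 (gather 8 tin): tin=8
After 2 (craft plate): plate=1 tin=6
After 3 (craft plate): plate=2 tin=4
After 4 (craft plate): plate=3 tin=2
After 5 (craft plate): plate=4
After 6 (gather 4 zinc): plate=4 zinc=4
After 7 (gather 4 stone): plate=4 stone=4 zinc=4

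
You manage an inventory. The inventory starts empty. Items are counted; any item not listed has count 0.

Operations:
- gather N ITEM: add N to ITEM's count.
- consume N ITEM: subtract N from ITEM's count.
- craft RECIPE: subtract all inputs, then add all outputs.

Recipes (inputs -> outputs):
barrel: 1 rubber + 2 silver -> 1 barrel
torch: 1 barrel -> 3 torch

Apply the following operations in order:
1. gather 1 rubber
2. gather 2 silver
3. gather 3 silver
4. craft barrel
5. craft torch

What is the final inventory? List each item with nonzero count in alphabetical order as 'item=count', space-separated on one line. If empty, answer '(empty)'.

Answer: silver=3 torch=3

Derivation:
After 1 (gather 1 rubber): rubber=1
After 2 (gather 2 silver): rubber=1 silver=2
After 3 (gather 3 silver): rubber=1 silver=5
After 4 (craft barrel): barrel=1 silver=3
After 5 (craft torch): silver=3 torch=3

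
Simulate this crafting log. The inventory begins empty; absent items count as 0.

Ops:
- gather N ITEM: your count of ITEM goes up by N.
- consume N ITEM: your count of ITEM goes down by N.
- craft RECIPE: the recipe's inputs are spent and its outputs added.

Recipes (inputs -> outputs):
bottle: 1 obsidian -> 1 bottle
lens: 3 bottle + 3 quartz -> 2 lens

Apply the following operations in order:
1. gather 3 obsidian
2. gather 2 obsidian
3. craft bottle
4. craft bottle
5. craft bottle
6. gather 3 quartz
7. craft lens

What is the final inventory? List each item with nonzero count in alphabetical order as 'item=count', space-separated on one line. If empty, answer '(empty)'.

Answer: lens=2 obsidian=2

Derivation:
After 1 (gather 3 obsidian): obsidian=3
After 2 (gather 2 obsidian): obsidian=5
After 3 (craft bottle): bottle=1 obsidian=4
After 4 (craft bottle): bottle=2 obsidian=3
After 5 (craft bottle): bottle=3 obsidian=2
After 6 (gather 3 quartz): bottle=3 obsidian=2 quartz=3
After 7 (craft lens): lens=2 obsidian=2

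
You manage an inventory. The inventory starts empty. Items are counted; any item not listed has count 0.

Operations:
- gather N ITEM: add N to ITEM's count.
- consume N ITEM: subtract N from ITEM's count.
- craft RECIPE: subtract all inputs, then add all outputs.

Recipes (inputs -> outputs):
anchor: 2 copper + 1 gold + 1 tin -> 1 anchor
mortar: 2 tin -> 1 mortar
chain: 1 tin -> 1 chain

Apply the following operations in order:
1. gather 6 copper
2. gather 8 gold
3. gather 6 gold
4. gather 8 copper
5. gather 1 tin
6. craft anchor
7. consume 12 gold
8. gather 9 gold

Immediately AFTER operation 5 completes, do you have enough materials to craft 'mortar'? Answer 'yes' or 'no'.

Answer: no

Derivation:
After 1 (gather 6 copper): copper=6
After 2 (gather 8 gold): copper=6 gold=8
After 3 (gather 6 gold): copper=6 gold=14
After 4 (gather 8 copper): copper=14 gold=14
After 5 (gather 1 tin): copper=14 gold=14 tin=1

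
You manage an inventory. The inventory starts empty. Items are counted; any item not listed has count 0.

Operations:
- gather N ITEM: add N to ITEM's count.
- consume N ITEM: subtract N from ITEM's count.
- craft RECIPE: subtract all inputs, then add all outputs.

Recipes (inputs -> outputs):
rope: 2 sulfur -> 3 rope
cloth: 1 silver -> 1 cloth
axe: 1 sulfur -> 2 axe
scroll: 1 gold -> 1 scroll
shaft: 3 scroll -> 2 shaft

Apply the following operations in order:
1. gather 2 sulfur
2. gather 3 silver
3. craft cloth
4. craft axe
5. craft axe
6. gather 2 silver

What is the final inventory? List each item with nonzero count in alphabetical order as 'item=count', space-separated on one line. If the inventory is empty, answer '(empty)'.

Answer: axe=4 cloth=1 silver=4

Derivation:
After 1 (gather 2 sulfur): sulfur=2
After 2 (gather 3 silver): silver=3 sulfur=2
After 3 (craft cloth): cloth=1 silver=2 sulfur=2
After 4 (craft axe): axe=2 cloth=1 silver=2 sulfur=1
After 5 (craft axe): axe=4 cloth=1 silver=2
After 6 (gather 2 silver): axe=4 cloth=1 silver=4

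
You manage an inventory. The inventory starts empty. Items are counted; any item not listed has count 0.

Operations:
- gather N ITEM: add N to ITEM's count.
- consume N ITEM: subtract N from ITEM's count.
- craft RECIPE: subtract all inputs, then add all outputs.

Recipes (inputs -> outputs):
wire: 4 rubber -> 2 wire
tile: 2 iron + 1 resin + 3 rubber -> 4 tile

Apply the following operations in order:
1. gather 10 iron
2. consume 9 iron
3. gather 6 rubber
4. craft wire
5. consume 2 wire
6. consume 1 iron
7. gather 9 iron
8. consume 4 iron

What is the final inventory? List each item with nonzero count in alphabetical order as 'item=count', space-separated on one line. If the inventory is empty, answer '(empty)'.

Answer: iron=5 rubber=2

Derivation:
After 1 (gather 10 iron): iron=10
After 2 (consume 9 iron): iron=1
After 3 (gather 6 rubber): iron=1 rubber=6
After 4 (craft wire): iron=1 rubber=2 wire=2
After 5 (consume 2 wire): iron=1 rubber=2
After 6 (consume 1 iron): rubber=2
After 7 (gather 9 iron): iron=9 rubber=2
After 8 (consume 4 iron): iron=5 rubber=2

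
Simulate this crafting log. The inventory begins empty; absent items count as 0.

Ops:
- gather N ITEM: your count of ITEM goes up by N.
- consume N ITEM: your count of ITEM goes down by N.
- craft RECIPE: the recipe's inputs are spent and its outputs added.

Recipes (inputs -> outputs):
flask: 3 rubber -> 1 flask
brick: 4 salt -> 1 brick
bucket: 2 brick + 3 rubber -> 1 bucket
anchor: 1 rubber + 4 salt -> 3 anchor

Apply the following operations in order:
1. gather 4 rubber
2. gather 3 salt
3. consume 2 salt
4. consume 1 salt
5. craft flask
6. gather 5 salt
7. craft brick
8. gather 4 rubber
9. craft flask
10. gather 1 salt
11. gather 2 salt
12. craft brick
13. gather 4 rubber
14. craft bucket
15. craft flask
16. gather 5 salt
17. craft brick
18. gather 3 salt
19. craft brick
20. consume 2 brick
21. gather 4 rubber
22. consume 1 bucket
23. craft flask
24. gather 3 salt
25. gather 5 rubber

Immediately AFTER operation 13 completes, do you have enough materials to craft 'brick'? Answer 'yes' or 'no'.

Answer: no

Derivation:
After 1 (gather 4 rubber): rubber=4
After 2 (gather 3 salt): rubber=4 salt=3
After 3 (consume 2 salt): rubber=4 salt=1
After 4 (consume 1 salt): rubber=4
After 5 (craft flask): flask=1 rubber=1
After 6 (gather 5 salt): flask=1 rubber=1 salt=5
After 7 (craft brick): brick=1 flask=1 rubber=1 salt=1
After 8 (gather 4 rubber): brick=1 flask=1 rubber=5 salt=1
After 9 (craft flask): brick=1 flask=2 rubber=2 salt=1
After 10 (gather 1 salt): brick=1 flask=2 rubber=2 salt=2
After 11 (gather 2 salt): brick=1 flask=2 rubber=2 salt=4
After 12 (craft brick): brick=2 flask=2 rubber=2
After 13 (gather 4 rubber): brick=2 flask=2 rubber=6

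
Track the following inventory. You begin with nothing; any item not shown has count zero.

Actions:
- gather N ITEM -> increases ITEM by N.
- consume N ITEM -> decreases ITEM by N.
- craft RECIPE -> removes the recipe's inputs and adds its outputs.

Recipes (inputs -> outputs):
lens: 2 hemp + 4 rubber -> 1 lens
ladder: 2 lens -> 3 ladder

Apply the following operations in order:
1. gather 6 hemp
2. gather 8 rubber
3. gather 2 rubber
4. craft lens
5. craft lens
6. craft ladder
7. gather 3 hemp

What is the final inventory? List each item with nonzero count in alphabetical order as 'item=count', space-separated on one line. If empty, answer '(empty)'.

Answer: hemp=5 ladder=3 rubber=2

Derivation:
After 1 (gather 6 hemp): hemp=6
After 2 (gather 8 rubber): hemp=6 rubber=8
After 3 (gather 2 rubber): hemp=6 rubber=10
After 4 (craft lens): hemp=4 lens=1 rubber=6
After 5 (craft lens): hemp=2 lens=2 rubber=2
After 6 (craft ladder): hemp=2 ladder=3 rubber=2
After 7 (gather 3 hemp): hemp=5 ladder=3 rubber=2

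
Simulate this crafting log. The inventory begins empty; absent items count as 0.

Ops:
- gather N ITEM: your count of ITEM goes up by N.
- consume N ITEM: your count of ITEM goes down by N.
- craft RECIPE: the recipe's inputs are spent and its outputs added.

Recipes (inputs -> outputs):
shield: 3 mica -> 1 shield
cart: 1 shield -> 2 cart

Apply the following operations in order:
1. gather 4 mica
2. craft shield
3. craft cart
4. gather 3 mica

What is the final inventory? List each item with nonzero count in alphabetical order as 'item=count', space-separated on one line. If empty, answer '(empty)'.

After 1 (gather 4 mica): mica=4
After 2 (craft shield): mica=1 shield=1
After 3 (craft cart): cart=2 mica=1
After 4 (gather 3 mica): cart=2 mica=4

Answer: cart=2 mica=4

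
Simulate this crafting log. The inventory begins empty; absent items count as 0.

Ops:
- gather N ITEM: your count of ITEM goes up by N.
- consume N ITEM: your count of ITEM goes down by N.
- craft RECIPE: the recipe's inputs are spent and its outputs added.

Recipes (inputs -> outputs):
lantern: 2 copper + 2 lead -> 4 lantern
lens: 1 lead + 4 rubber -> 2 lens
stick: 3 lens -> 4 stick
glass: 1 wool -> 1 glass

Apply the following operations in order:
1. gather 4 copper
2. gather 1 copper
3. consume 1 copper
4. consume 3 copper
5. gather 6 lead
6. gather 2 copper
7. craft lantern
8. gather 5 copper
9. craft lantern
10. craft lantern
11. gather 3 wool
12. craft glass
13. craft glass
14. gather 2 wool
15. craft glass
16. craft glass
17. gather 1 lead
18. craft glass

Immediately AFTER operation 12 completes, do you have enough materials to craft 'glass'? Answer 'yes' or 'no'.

Answer: yes

Derivation:
After 1 (gather 4 copper): copper=4
After 2 (gather 1 copper): copper=5
After 3 (consume 1 copper): copper=4
After 4 (consume 3 copper): copper=1
After 5 (gather 6 lead): copper=1 lead=6
After 6 (gather 2 copper): copper=3 lead=6
After 7 (craft lantern): copper=1 lantern=4 lead=4
After 8 (gather 5 copper): copper=6 lantern=4 lead=4
After 9 (craft lantern): copper=4 lantern=8 lead=2
After 10 (craft lantern): copper=2 lantern=12
After 11 (gather 3 wool): copper=2 lantern=12 wool=3
After 12 (craft glass): copper=2 glass=1 lantern=12 wool=2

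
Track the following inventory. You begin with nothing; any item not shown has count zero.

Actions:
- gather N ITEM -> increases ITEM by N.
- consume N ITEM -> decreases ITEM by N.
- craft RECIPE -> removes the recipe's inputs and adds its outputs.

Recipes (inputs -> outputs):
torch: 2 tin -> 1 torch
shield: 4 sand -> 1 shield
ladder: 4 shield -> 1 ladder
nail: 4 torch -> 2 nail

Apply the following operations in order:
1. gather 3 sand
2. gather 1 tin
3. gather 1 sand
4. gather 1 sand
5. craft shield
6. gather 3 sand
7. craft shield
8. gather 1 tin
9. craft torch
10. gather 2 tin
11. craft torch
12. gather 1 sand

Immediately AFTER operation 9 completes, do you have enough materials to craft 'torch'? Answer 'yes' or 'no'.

After 1 (gather 3 sand): sand=3
After 2 (gather 1 tin): sand=3 tin=1
After 3 (gather 1 sand): sand=4 tin=1
After 4 (gather 1 sand): sand=5 tin=1
After 5 (craft shield): sand=1 shield=1 tin=1
After 6 (gather 3 sand): sand=4 shield=1 tin=1
After 7 (craft shield): shield=2 tin=1
After 8 (gather 1 tin): shield=2 tin=2
After 9 (craft torch): shield=2 torch=1

Answer: no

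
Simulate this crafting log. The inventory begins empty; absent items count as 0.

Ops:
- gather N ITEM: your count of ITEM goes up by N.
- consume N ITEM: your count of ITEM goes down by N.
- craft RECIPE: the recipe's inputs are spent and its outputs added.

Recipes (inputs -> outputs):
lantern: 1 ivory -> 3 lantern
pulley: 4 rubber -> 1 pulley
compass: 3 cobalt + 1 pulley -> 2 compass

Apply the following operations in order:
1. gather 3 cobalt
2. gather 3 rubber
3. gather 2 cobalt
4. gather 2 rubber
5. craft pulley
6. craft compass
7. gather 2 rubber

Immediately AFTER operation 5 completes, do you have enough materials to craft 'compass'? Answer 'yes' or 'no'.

Answer: yes

Derivation:
After 1 (gather 3 cobalt): cobalt=3
After 2 (gather 3 rubber): cobalt=3 rubber=3
After 3 (gather 2 cobalt): cobalt=5 rubber=3
After 4 (gather 2 rubber): cobalt=5 rubber=5
After 5 (craft pulley): cobalt=5 pulley=1 rubber=1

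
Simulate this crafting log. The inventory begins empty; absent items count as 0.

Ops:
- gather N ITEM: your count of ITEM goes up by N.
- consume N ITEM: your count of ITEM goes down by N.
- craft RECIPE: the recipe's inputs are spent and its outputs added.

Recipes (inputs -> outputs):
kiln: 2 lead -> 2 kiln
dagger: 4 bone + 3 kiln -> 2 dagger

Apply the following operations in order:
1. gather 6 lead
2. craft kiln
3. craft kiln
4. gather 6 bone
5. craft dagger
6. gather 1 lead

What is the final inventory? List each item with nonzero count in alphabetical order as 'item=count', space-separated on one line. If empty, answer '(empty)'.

After 1 (gather 6 lead): lead=6
After 2 (craft kiln): kiln=2 lead=4
After 3 (craft kiln): kiln=4 lead=2
After 4 (gather 6 bone): bone=6 kiln=4 lead=2
After 5 (craft dagger): bone=2 dagger=2 kiln=1 lead=2
After 6 (gather 1 lead): bone=2 dagger=2 kiln=1 lead=3

Answer: bone=2 dagger=2 kiln=1 lead=3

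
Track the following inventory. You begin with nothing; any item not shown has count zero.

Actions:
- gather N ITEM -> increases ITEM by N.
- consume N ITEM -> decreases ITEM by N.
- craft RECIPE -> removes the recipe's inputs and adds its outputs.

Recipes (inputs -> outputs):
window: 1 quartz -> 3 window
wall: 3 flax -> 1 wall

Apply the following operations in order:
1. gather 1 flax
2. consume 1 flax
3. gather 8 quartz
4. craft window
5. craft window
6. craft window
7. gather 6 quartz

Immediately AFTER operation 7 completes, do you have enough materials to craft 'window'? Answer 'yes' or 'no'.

After 1 (gather 1 flax): flax=1
After 2 (consume 1 flax): (empty)
After 3 (gather 8 quartz): quartz=8
After 4 (craft window): quartz=7 window=3
After 5 (craft window): quartz=6 window=6
After 6 (craft window): quartz=5 window=9
After 7 (gather 6 quartz): quartz=11 window=9

Answer: yes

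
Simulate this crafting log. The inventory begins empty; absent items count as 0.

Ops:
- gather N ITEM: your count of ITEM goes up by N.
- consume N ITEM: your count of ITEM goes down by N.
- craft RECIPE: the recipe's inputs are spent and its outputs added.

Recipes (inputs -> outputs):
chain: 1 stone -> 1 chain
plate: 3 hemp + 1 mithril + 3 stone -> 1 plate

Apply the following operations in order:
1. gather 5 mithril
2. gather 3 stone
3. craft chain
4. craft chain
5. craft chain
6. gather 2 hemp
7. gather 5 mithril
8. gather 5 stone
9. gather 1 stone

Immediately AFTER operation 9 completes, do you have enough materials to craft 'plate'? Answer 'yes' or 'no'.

Answer: no

Derivation:
After 1 (gather 5 mithril): mithril=5
After 2 (gather 3 stone): mithril=5 stone=3
After 3 (craft chain): chain=1 mithril=5 stone=2
After 4 (craft chain): chain=2 mithril=5 stone=1
After 5 (craft chain): chain=3 mithril=5
After 6 (gather 2 hemp): chain=3 hemp=2 mithril=5
After 7 (gather 5 mithril): chain=3 hemp=2 mithril=10
After 8 (gather 5 stone): chain=3 hemp=2 mithril=10 stone=5
After 9 (gather 1 stone): chain=3 hemp=2 mithril=10 stone=6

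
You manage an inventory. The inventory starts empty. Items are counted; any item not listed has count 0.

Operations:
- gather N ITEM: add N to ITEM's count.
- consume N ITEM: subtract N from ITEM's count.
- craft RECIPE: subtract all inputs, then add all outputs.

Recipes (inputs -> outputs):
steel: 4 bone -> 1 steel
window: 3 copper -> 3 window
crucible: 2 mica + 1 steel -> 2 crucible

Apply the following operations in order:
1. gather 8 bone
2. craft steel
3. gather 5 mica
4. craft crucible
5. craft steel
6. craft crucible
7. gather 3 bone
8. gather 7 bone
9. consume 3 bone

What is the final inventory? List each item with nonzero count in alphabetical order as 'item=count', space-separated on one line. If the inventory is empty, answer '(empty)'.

Answer: bone=7 crucible=4 mica=1

Derivation:
After 1 (gather 8 bone): bone=8
After 2 (craft steel): bone=4 steel=1
After 3 (gather 5 mica): bone=4 mica=5 steel=1
After 4 (craft crucible): bone=4 crucible=2 mica=3
After 5 (craft steel): crucible=2 mica=3 steel=1
After 6 (craft crucible): crucible=4 mica=1
After 7 (gather 3 bone): bone=3 crucible=4 mica=1
After 8 (gather 7 bone): bone=10 crucible=4 mica=1
After 9 (consume 3 bone): bone=7 crucible=4 mica=1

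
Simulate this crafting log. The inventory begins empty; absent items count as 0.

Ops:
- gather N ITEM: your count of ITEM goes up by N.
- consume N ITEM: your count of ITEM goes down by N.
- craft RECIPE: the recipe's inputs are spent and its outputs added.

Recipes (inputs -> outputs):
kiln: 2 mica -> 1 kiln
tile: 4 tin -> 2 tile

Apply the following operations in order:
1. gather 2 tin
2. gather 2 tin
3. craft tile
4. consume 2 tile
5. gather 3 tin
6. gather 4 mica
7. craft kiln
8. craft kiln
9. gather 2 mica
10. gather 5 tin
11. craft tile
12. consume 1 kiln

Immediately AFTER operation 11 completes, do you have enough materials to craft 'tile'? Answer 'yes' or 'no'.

After 1 (gather 2 tin): tin=2
After 2 (gather 2 tin): tin=4
After 3 (craft tile): tile=2
After 4 (consume 2 tile): (empty)
After 5 (gather 3 tin): tin=3
After 6 (gather 4 mica): mica=4 tin=3
After 7 (craft kiln): kiln=1 mica=2 tin=3
After 8 (craft kiln): kiln=2 tin=3
After 9 (gather 2 mica): kiln=2 mica=2 tin=3
After 10 (gather 5 tin): kiln=2 mica=2 tin=8
After 11 (craft tile): kiln=2 mica=2 tile=2 tin=4

Answer: yes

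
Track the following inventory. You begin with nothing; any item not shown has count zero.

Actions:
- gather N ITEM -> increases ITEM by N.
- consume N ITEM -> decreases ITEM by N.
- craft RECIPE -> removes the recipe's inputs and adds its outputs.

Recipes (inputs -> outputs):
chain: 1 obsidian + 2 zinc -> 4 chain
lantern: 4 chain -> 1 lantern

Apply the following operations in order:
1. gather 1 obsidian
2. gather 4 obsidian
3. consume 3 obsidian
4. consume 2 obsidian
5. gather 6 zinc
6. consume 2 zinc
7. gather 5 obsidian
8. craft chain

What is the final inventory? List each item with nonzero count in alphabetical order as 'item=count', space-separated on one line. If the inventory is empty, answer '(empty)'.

After 1 (gather 1 obsidian): obsidian=1
After 2 (gather 4 obsidian): obsidian=5
After 3 (consume 3 obsidian): obsidian=2
After 4 (consume 2 obsidian): (empty)
After 5 (gather 6 zinc): zinc=6
After 6 (consume 2 zinc): zinc=4
After 7 (gather 5 obsidian): obsidian=5 zinc=4
After 8 (craft chain): chain=4 obsidian=4 zinc=2

Answer: chain=4 obsidian=4 zinc=2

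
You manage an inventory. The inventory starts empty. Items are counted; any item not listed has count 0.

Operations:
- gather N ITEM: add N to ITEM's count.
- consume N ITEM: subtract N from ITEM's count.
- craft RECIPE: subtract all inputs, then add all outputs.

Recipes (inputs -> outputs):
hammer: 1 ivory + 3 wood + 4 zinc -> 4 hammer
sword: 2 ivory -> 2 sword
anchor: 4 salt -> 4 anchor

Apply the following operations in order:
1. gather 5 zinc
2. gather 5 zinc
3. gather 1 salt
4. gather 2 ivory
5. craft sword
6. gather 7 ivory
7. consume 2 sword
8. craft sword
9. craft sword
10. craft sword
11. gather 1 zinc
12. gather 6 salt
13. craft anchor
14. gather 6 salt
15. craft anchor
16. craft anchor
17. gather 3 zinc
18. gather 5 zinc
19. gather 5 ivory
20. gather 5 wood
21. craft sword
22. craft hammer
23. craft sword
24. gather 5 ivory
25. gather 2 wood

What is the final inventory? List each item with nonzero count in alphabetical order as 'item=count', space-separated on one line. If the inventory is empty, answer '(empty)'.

Answer: anchor=12 hammer=4 ivory=6 salt=1 sword=10 wood=4 zinc=15

Derivation:
After 1 (gather 5 zinc): zinc=5
After 2 (gather 5 zinc): zinc=10
After 3 (gather 1 salt): salt=1 zinc=10
After 4 (gather 2 ivory): ivory=2 salt=1 zinc=10
After 5 (craft sword): salt=1 sword=2 zinc=10
After 6 (gather 7 ivory): ivory=7 salt=1 sword=2 zinc=10
After 7 (consume 2 sword): ivory=7 salt=1 zinc=10
After 8 (craft sword): ivory=5 salt=1 sword=2 zinc=10
After 9 (craft sword): ivory=3 salt=1 sword=4 zinc=10
After 10 (craft sword): ivory=1 salt=1 sword=6 zinc=10
After 11 (gather 1 zinc): ivory=1 salt=1 sword=6 zinc=11
After 12 (gather 6 salt): ivory=1 salt=7 sword=6 zinc=11
After 13 (craft anchor): anchor=4 ivory=1 salt=3 sword=6 zinc=11
After 14 (gather 6 salt): anchor=4 ivory=1 salt=9 sword=6 zinc=11
After 15 (craft anchor): anchor=8 ivory=1 salt=5 sword=6 zinc=11
After 16 (craft anchor): anchor=12 ivory=1 salt=1 sword=6 zinc=11
After 17 (gather 3 zinc): anchor=12 ivory=1 salt=1 sword=6 zinc=14
After 18 (gather 5 zinc): anchor=12 ivory=1 salt=1 sword=6 zinc=19
After 19 (gather 5 ivory): anchor=12 ivory=6 salt=1 sword=6 zinc=19
After 20 (gather 5 wood): anchor=12 ivory=6 salt=1 sword=6 wood=5 zinc=19
After 21 (craft sword): anchor=12 ivory=4 salt=1 sword=8 wood=5 zinc=19
After 22 (craft hammer): anchor=12 hammer=4 ivory=3 salt=1 sword=8 wood=2 zinc=15
After 23 (craft sword): anchor=12 hammer=4 ivory=1 salt=1 sword=10 wood=2 zinc=15
After 24 (gather 5 ivory): anchor=12 hammer=4 ivory=6 salt=1 sword=10 wood=2 zinc=15
After 25 (gather 2 wood): anchor=12 hammer=4 ivory=6 salt=1 sword=10 wood=4 zinc=15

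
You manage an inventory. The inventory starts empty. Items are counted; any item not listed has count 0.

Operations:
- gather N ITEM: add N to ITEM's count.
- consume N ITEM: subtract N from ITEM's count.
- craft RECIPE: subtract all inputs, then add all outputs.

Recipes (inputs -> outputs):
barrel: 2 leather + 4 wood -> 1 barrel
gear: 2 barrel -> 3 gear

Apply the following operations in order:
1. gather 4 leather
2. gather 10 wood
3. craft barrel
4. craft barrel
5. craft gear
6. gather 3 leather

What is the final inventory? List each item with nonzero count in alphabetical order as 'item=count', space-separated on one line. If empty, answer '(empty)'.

Answer: gear=3 leather=3 wood=2

Derivation:
After 1 (gather 4 leather): leather=4
After 2 (gather 10 wood): leather=4 wood=10
After 3 (craft barrel): barrel=1 leather=2 wood=6
After 4 (craft barrel): barrel=2 wood=2
After 5 (craft gear): gear=3 wood=2
After 6 (gather 3 leather): gear=3 leather=3 wood=2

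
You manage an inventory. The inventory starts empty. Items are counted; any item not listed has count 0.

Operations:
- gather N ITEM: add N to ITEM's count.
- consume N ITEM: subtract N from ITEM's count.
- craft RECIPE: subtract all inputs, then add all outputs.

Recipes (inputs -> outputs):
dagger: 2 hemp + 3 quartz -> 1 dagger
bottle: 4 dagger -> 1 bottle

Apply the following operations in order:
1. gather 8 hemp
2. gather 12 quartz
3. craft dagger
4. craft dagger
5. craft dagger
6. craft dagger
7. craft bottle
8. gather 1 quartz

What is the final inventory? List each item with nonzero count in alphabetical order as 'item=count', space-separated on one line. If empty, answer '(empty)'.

After 1 (gather 8 hemp): hemp=8
After 2 (gather 12 quartz): hemp=8 quartz=12
After 3 (craft dagger): dagger=1 hemp=6 quartz=9
After 4 (craft dagger): dagger=2 hemp=4 quartz=6
After 5 (craft dagger): dagger=3 hemp=2 quartz=3
After 6 (craft dagger): dagger=4
After 7 (craft bottle): bottle=1
After 8 (gather 1 quartz): bottle=1 quartz=1

Answer: bottle=1 quartz=1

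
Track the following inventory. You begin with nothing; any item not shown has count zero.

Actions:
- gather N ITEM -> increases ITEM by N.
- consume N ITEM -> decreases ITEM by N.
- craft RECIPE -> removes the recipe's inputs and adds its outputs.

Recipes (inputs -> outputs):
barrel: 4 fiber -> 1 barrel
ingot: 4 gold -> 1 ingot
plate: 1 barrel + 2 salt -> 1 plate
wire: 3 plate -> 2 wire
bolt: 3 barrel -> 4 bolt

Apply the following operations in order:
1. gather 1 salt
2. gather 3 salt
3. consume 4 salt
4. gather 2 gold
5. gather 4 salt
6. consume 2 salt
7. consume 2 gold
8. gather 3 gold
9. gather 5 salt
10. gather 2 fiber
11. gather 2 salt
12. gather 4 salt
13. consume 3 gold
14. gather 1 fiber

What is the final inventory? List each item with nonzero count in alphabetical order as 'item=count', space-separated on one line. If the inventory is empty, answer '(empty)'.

After 1 (gather 1 salt): salt=1
After 2 (gather 3 salt): salt=4
After 3 (consume 4 salt): (empty)
After 4 (gather 2 gold): gold=2
After 5 (gather 4 salt): gold=2 salt=4
After 6 (consume 2 salt): gold=2 salt=2
After 7 (consume 2 gold): salt=2
After 8 (gather 3 gold): gold=3 salt=2
After 9 (gather 5 salt): gold=3 salt=7
After 10 (gather 2 fiber): fiber=2 gold=3 salt=7
After 11 (gather 2 salt): fiber=2 gold=3 salt=9
After 12 (gather 4 salt): fiber=2 gold=3 salt=13
After 13 (consume 3 gold): fiber=2 salt=13
After 14 (gather 1 fiber): fiber=3 salt=13

Answer: fiber=3 salt=13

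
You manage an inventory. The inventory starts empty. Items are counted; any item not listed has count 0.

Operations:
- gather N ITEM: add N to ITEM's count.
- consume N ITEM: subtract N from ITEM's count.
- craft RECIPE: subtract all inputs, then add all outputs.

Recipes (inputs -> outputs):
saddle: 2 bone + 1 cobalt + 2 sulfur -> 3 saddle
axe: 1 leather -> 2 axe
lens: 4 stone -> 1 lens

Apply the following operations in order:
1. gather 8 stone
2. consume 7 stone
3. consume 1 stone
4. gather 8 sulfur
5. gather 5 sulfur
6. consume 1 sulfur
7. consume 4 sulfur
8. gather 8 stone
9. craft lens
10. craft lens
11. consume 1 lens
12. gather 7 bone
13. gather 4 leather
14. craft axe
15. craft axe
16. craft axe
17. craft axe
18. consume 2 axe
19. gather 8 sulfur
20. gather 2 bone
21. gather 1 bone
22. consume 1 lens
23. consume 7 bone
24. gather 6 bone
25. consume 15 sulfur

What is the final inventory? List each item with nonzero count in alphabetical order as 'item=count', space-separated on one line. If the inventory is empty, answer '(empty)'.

Answer: axe=6 bone=9 sulfur=1

Derivation:
After 1 (gather 8 stone): stone=8
After 2 (consume 7 stone): stone=1
After 3 (consume 1 stone): (empty)
After 4 (gather 8 sulfur): sulfur=8
After 5 (gather 5 sulfur): sulfur=13
After 6 (consume 1 sulfur): sulfur=12
After 7 (consume 4 sulfur): sulfur=8
After 8 (gather 8 stone): stone=8 sulfur=8
After 9 (craft lens): lens=1 stone=4 sulfur=8
After 10 (craft lens): lens=2 sulfur=8
After 11 (consume 1 lens): lens=1 sulfur=8
After 12 (gather 7 bone): bone=7 lens=1 sulfur=8
After 13 (gather 4 leather): bone=7 leather=4 lens=1 sulfur=8
After 14 (craft axe): axe=2 bone=7 leather=3 lens=1 sulfur=8
After 15 (craft axe): axe=4 bone=7 leather=2 lens=1 sulfur=8
After 16 (craft axe): axe=6 bone=7 leather=1 lens=1 sulfur=8
After 17 (craft axe): axe=8 bone=7 lens=1 sulfur=8
After 18 (consume 2 axe): axe=6 bone=7 lens=1 sulfur=8
After 19 (gather 8 sulfur): axe=6 bone=7 lens=1 sulfur=16
After 20 (gather 2 bone): axe=6 bone=9 lens=1 sulfur=16
After 21 (gather 1 bone): axe=6 bone=10 lens=1 sulfur=16
After 22 (consume 1 lens): axe=6 bone=10 sulfur=16
After 23 (consume 7 bone): axe=6 bone=3 sulfur=16
After 24 (gather 6 bone): axe=6 bone=9 sulfur=16
After 25 (consume 15 sulfur): axe=6 bone=9 sulfur=1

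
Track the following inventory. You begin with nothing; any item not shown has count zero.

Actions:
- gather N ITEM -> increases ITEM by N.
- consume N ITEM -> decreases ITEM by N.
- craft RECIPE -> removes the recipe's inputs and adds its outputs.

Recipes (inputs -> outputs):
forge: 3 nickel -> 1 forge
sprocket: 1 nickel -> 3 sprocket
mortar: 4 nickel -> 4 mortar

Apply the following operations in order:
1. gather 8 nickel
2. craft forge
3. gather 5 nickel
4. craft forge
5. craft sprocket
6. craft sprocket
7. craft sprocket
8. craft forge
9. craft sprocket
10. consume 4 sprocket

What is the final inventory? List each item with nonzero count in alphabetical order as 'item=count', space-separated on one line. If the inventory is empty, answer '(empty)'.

After 1 (gather 8 nickel): nickel=8
After 2 (craft forge): forge=1 nickel=5
After 3 (gather 5 nickel): forge=1 nickel=10
After 4 (craft forge): forge=2 nickel=7
After 5 (craft sprocket): forge=2 nickel=6 sprocket=3
After 6 (craft sprocket): forge=2 nickel=5 sprocket=6
After 7 (craft sprocket): forge=2 nickel=4 sprocket=9
After 8 (craft forge): forge=3 nickel=1 sprocket=9
After 9 (craft sprocket): forge=3 sprocket=12
After 10 (consume 4 sprocket): forge=3 sprocket=8

Answer: forge=3 sprocket=8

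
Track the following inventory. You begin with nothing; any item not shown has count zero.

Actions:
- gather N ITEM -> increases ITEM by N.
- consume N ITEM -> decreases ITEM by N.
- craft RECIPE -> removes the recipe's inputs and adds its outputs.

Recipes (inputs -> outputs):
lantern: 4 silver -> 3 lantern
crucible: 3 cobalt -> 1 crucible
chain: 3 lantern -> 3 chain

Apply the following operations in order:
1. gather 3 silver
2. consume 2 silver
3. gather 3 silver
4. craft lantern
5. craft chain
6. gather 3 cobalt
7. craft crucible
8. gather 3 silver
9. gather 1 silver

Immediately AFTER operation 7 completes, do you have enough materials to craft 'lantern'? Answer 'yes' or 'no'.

Answer: no

Derivation:
After 1 (gather 3 silver): silver=3
After 2 (consume 2 silver): silver=1
After 3 (gather 3 silver): silver=4
After 4 (craft lantern): lantern=3
After 5 (craft chain): chain=3
After 6 (gather 3 cobalt): chain=3 cobalt=3
After 7 (craft crucible): chain=3 crucible=1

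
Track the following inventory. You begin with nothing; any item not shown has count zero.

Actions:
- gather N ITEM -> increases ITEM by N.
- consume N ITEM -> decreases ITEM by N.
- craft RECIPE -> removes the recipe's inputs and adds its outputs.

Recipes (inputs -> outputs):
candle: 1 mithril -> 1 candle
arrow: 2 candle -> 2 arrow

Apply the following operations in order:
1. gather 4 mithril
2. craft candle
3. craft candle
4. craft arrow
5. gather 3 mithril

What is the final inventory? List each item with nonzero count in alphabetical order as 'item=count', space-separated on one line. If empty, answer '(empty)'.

Answer: arrow=2 mithril=5

Derivation:
After 1 (gather 4 mithril): mithril=4
After 2 (craft candle): candle=1 mithril=3
After 3 (craft candle): candle=2 mithril=2
After 4 (craft arrow): arrow=2 mithril=2
After 5 (gather 3 mithril): arrow=2 mithril=5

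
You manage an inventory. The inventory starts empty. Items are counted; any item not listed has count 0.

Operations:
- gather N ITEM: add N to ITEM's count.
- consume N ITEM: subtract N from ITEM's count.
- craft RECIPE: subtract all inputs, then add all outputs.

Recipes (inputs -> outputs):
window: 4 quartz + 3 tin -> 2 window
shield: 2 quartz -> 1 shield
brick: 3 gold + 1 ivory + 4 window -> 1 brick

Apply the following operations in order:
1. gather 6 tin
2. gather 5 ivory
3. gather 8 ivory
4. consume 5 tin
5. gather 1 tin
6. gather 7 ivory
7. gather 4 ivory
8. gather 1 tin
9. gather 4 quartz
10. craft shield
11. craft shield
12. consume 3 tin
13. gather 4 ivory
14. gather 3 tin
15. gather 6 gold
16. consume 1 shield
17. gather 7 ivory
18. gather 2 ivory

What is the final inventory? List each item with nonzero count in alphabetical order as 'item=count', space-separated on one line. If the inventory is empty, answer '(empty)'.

Answer: gold=6 ivory=37 shield=1 tin=3

Derivation:
After 1 (gather 6 tin): tin=6
After 2 (gather 5 ivory): ivory=5 tin=6
After 3 (gather 8 ivory): ivory=13 tin=6
After 4 (consume 5 tin): ivory=13 tin=1
After 5 (gather 1 tin): ivory=13 tin=2
After 6 (gather 7 ivory): ivory=20 tin=2
After 7 (gather 4 ivory): ivory=24 tin=2
After 8 (gather 1 tin): ivory=24 tin=3
After 9 (gather 4 quartz): ivory=24 quartz=4 tin=3
After 10 (craft shield): ivory=24 quartz=2 shield=1 tin=3
After 11 (craft shield): ivory=24 shield=2 tin=3
After 12 (consume 3 tin): ivory=24 shield=2
After 13 (gather 4 ivory): ivory=28 shield=2
After 14 (gather 3 tin): ivory=28 shield=2 tin=3
After 15 (gather 6 gold): gold=6 ivory=28 shield=2 tin=3
After 16 (consume 1 shield): gold=6 ivory=28 shield=1 tin=3
After 17 (gather 7 ivory): gold=6 ivory=35 shield=1 tin=3
After 18 (gather 2 ivory): gold=6 ivory=37 shield=1 tin=3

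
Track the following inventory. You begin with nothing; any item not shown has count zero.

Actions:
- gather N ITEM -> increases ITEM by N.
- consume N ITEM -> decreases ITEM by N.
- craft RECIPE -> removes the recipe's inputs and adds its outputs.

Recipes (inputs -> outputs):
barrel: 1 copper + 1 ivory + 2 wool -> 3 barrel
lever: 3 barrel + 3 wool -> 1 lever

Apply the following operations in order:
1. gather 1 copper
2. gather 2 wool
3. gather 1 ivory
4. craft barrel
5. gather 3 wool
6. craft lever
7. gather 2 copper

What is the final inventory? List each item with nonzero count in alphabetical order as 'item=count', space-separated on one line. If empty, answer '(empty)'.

Answer: copper=2 lever=1

Derivation:
After 1 (gather 1 copper): copper=1
After 2 (gather 2 wool): copper=1 wool=2
After 3 (gather 1 ivory): copper=1 ivory=1 wool=2
After 4 (craft barrel): barrel=3
After 5 (gather 3 wool): barrel=3 wool=3
After 6 (craft lever): lever=1
After 7 (gather 2 copper): copper=2 lever=1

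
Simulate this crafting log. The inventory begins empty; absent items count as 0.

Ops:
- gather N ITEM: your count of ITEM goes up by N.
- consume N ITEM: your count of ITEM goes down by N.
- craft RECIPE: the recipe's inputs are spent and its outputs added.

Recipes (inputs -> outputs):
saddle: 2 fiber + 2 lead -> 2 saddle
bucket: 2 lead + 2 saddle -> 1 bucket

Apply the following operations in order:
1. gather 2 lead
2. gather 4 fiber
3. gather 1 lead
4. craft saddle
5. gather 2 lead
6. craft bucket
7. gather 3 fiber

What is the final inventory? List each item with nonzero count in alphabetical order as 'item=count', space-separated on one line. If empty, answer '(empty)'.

Answer: bucket=1 fiber=5 lead=1

Derivation:
After 1 (gather 2 lead): lead=2
After 2 (gather 4 fiber): fiber=4 lead=2
After 3 (gather 1 lead): fiber=4 lead=3
After 4 (craft saddle): fiber=2 lead=1 saddle=2
After 5 (gather 2 lead): fiber=2 lead=3 saddle=2
After 6 (craft bucket): bucket=1 fiber=2 lead=1
After 7 (gather 3 fiber): bucket=1 fiber=5 lead=1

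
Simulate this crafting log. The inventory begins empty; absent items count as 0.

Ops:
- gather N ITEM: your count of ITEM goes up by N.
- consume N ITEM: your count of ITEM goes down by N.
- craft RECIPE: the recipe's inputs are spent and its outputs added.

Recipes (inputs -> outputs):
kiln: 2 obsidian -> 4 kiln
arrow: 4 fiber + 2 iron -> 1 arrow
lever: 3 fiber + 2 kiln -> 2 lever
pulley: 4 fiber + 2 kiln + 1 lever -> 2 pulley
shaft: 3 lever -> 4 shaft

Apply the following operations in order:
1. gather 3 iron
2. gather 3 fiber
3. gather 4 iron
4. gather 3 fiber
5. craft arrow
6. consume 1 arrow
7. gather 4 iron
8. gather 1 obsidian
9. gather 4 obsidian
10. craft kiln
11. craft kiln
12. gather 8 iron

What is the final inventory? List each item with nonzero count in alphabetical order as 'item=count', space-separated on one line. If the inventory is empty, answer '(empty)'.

Answer: fiber=2 iron=17 kiln=8 obsidian=1

Derivation:
After 1 (gather 3 iron): iron=3
After 2 (gather 3 fiber): fiber=3 iron=3
After 3 (gather 4 iron): fiber=3 iron=7
After 4 (gather 3 fiber): fiber=6 iron=7
After 5 (craft arrow): arrow=1 fiber=2 iron=5
After 6 (consume 1 arrow): fiber=2 iron=5
After 7 (gather 4 iron): fiber=2 iron=9
After 8 (gather 1 obsidian): fiber=2 iron=9 obsidian=1
After 9 (gather 4 obsidian): fiber=2 iron=9 obsidian=5
After 10 (craft kiln): fiber=2 iron=9 kiln=4 obsidian=3
After 11 (craft kiln): fiber=2 iron=9 kiln=8 obsidian=1
After 12 (gather 8 iron): fiber=2 iron=17 kiln=8 obsidian=1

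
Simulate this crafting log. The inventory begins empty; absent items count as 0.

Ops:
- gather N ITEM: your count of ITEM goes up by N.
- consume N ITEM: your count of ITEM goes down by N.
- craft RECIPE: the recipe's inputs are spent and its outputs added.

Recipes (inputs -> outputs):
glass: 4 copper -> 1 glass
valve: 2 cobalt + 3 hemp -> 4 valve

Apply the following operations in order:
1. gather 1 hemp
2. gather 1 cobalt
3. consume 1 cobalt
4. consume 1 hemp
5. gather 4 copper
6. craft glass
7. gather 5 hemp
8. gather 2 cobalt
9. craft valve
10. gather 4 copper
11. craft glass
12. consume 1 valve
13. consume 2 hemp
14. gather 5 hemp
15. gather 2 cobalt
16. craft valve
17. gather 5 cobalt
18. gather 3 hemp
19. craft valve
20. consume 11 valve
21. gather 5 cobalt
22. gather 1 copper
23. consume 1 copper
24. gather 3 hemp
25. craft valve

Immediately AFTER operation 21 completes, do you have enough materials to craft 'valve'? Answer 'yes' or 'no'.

After 1 (gather 1 hemp): hemp=1
After 2 (gather 1 cobalt): cobalt=1 hemp=1
After 3 (consume 1 cobalt): hemp=1
After 4 (consume 1 hemp): (empty)
After 5 (gather 4 copper): copper=4
After 6 (craft glass): glass=1
After 7 (gather 5 hemp): glass=1 hemp=5
After 8 (gather 2 cobalt): cobalt=2 glass=1 hemp=5
After 9 (craft valve): glass=1 hemp=2 valve=4
After 10 (gather 4 copper): copper=4 glass=1 hemp=2 valve=4
After 11 (craft glass): glass=2 hemp=2 valve=4
After 12 (consume 1 valve): glass=2 hemp=2 valve=3
After 13 (consume 2 hemp): glass=2 valve=3
After 14 (gather 5 hemp): glass=2 hemp=5 valve=3
After 15 (gather 2 cobalt): cobalt=2 glass=2 hemp=5 valve=3
After 16 (craft valve): glass=2 hemp=2 valve=7
After 17 (gather 5 cobalt): cobalt=5 glass=2 hemp=2 valve=7
After 18 (gather 3 hemp): cobalt=5 glass=2 hemp=5 valve=7
After 19 (craft valve): cobalt=3 glass=2 hemp=2 valve=11
After 20 (consume 11 valve): cobalt=3 glass=2 hemp=2
After 21 (gather 5 cobalt): cobalt=8 glass=2 hemp=2

Answer: no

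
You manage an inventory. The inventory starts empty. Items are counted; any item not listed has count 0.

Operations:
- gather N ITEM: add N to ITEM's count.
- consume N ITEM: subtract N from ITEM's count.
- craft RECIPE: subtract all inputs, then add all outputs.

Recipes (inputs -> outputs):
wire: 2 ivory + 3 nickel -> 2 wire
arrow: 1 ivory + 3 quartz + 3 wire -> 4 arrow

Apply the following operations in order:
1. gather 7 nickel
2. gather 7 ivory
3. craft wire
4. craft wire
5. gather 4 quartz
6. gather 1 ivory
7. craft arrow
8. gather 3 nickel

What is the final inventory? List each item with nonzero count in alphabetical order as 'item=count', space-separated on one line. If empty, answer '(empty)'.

After 1 (gather 7 nickel): nickel=7
After 2 (gather 7 ivory): ivory=7 nickel=7
After 3 (craft wire): ivory=5 nickel=4 wire=2
After 4 (craft wire): ivory=3 nickel=1 wire=4
After 5 (gather 4 quartz): ivory=3 nickel=1 quartz=4 wire=4
After 6 (gather 1 ivory): ivory=4 nickel=1 quartz=4 wire=4
After 7 (craft arrow): arrow=4 ivory=3 nickel=1 quartz=1 wire=1
After 8 (gather 3 nickel): arrow=4 ivory=3 nickel=4 quartz=1 wire=1

Answer: arrow=4 ivory=3 nickel=4 quartz=1 wire=1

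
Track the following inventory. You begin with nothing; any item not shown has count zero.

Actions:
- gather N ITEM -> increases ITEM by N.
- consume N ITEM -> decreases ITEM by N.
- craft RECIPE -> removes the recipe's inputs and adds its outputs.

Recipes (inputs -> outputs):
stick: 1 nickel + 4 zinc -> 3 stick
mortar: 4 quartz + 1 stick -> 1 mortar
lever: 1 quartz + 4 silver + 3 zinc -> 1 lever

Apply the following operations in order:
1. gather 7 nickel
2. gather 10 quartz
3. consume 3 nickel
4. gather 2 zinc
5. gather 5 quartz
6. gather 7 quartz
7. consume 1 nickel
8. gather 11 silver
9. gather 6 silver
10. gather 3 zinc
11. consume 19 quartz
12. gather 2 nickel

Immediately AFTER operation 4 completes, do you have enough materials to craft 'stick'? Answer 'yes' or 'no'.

After 1 (gather 7 nickel): nickel=7
After 2 (gather 10 quartz): nickel=7 quartz=10
After 3 (consume 3 nickel): nickel=4 quartz=10
After 4 (gather 2 zinc): nickel=4 quartz=10 zinc=2

Answer: no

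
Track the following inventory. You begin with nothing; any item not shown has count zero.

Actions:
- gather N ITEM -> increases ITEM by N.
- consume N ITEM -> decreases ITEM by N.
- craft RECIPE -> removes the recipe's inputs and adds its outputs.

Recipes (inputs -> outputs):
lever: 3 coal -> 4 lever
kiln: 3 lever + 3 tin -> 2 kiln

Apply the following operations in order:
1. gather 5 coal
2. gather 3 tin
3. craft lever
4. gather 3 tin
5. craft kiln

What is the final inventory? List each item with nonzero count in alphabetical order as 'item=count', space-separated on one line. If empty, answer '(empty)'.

After 1 (gather 5 coal): coal=5
After 2 (gather 3 tin): coal=5 tin=3
After 3 (craft lever): coal=2 lever=4 tin=3
After 4 (gather 3 tin): coal=2 lever=4 tin=6
After 5 (craft kiln): coal=2 kiln=2 lever=1 tin=3

Answer: coal=2 kiln=2 lever=1 tin=3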